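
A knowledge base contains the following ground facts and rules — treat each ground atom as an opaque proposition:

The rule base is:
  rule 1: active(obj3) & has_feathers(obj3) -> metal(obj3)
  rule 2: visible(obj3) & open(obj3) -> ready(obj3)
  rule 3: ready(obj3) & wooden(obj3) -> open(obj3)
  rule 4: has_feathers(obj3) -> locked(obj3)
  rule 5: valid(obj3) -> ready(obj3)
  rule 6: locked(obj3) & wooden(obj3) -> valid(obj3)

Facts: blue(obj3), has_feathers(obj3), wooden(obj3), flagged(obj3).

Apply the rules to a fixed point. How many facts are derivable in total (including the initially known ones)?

Round 1: rule 4 [has_feathers(obj3) -> locked(obj3)]. New: locked(obj3).
Round 2: rule 6 [locked(obj3) & wooden(obj3) -> valid(obj3)]. New: valid(obj3).
Round 3: rule 5 [valid(obj3) -> ready(obj3)]. New: ready(obj3).
Round 4: rule 3 [ready(obj3) & wooden(obj3) -> open(obj3)]. New: open(obj3).
Closure: {blue(obj3), flagged(obj3), has_feathers(obj3), locked(obj3), open(obj3), ready(obj3), valid(obj3), wooden(obj3)} — 8 facts.

8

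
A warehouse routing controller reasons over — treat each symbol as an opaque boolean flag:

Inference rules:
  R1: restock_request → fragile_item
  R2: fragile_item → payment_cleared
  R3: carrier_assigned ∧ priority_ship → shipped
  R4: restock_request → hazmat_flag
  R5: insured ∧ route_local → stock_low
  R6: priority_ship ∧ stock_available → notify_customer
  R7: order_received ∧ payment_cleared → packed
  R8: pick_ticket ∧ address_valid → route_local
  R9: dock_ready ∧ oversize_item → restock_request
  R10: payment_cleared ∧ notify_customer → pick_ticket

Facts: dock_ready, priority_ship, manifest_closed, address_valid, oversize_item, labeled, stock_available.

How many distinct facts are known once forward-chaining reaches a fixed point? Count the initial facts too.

14

Round 1: R6 [priority_ship ∧ stock_available → notify_customer]; R9 [dock_ready ∧ oversize_item → restock_request]. New: notify_customer, restock_request.
Round 2: R1 [restock_request → fragile_item]; R4 [restock_request → hazmat_flag]. New: fragile_item, hazmat_flag.
Round 3: R2 [fragile_item → payment_cleared]. New: payment_cleared.
Round 4: R10 [payment_cleared ∧ notify_customer → pick_ticket]. New: pick_ticket.
Round 5: R8 [pick_ticket ∧ address_valid → route_local]. New: route_local.
Closure: {address_valid, dock_ready, fragile_item, hazmat_flag, labeled, manifest_closed, notify_customer, oversize_item, payment_cleared, pick_ticket, priority_ship, restock_request, route_local, stock_available} — 14 facts.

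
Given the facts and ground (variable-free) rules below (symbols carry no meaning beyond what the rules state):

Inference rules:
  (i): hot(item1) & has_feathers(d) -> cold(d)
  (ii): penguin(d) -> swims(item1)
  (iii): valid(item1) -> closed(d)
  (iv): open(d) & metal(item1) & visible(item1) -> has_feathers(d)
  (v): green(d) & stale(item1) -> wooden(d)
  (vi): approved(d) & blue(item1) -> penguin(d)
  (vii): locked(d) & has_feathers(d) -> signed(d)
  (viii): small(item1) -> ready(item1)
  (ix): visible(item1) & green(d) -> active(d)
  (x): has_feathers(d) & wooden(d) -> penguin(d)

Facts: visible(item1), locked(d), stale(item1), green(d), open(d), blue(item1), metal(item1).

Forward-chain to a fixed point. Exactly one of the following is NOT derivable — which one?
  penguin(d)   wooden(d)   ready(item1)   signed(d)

ready(item1)

Round 1: (iv) [open(d) & metal(item1) & visible(item1) -> has_feathers(d)]; (v) [green(d) & stale(item1) -> wooden(d)]; (ix) [visible(item1) & green(d) -> active(d)]. New: has_feathers(d), wooden(d), active(d).
Round 2: (vii) [locked(d) & has_feathers(d) -> signed(d)]; (x) [has_feathers(d) & wooden(d) -> penguin(d)]. New: signed(d), penguin(d).
Round 3: (ii) [penguin(d) -> swims(item1)]. New: swims(item1).
Derived: wooden(d) (round 1), penguin(d) (round 2), signed(d) (round 2). ready(item1) never appears in any round.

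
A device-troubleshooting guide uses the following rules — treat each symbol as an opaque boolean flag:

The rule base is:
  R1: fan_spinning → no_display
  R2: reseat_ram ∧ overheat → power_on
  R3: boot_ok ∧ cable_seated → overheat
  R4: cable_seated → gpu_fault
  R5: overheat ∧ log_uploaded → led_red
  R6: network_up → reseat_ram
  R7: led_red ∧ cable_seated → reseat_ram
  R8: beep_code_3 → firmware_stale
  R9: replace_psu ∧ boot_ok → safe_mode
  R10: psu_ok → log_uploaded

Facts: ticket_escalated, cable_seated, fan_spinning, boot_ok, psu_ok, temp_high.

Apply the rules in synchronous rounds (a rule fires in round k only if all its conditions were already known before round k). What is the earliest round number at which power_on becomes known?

4

[1] R1 [fan_spinning → no_display]; R3 [boot_ok ∧ cable_seated → overheat]; R4 [cable_seated → gpu_fault]; R10 [psu_ok → log_uploaded]. ⇒ new: no_display, overheat, gpu_fault, log_uploaded.
[2] R5 [overheat ∧ log_uploaded → led_red]. ⇒ new: led_red.
[3] R7 [led_red ∧ cable_seated → reseat_ram]. ⇒ new: reseat_ram.
[4] R2 [reseat_ram ∧ overheat → power_on]. ⇒ new: power_on.
power_on first appears in round 4.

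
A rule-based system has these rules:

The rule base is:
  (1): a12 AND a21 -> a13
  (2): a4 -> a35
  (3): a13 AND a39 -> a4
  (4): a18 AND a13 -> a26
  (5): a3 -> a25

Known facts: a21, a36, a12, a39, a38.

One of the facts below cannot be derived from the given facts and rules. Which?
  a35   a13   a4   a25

a25

Round 1 fires (1), giving a13.
Round 2 fires (3), giving a4.
Round 3 fires (2), giving a35.
Derived: a4 (round 2), a13 (round 1), a35 (round 3). a25 never appears in any round.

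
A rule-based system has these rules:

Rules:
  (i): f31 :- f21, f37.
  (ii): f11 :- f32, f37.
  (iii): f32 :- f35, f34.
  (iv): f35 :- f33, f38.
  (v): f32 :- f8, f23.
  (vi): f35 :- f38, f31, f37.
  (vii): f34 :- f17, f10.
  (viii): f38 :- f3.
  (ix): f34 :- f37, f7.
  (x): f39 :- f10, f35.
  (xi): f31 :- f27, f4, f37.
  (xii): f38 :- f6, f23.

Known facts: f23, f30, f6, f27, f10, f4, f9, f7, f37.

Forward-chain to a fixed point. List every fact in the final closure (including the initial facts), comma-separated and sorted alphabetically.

f10, f11, f23, f27, f30, f31, f32, f34, f35, f37, f38, f39, f4, f6, f7, f9

Round 1: (ix) [f34 :- f37, f7.]; (xi) [f31 :- f27, f4, f37.]; (xii) [f38 :- f6, f23.]. New: f34, f31, f38.
Round 2: (vi) [f35 :- f38, f31, f37.]. New: f35.
Round 3: (iii) [f32 :- f35, f34.]; (x) [f39 :- f10, f35.]. New: f32, f39.
Round 4: (ii) [f11 :- f32, f37.]. New: f11.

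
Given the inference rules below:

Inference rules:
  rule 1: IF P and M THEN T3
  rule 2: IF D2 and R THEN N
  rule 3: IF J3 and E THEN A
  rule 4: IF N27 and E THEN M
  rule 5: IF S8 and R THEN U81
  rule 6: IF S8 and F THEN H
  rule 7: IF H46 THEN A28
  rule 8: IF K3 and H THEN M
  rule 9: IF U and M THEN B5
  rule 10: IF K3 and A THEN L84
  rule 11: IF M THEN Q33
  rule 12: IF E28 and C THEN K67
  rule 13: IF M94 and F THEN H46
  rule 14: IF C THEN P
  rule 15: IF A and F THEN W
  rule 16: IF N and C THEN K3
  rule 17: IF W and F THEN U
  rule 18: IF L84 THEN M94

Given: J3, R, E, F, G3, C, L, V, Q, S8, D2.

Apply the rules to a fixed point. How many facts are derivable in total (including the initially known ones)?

Round 1 fires rule 2, rule 3, rule 5, rule 6, rule 14, giving N, A, U81, H, P.
Round 2 fires rule 15, rule 16, giving W, K3.
Round 3 fires rule 8, rule 10, rule 17, giving M, L84, U.
Round 4 fires rule 1, rule 9, rule 11, rule 18, giving T3, B5, Q33, M94.
Round 5 fires rule 13, giving H46.
Round 6 fires rule 7, giving A28.
Closure: {A, A28, B5, C, D2, E, F, G3, H, H46, J3, K3, L, L84, M, M94, N, P, Q, Q33, R, S8, T3, U, U81, V, W} — 27 facts.

27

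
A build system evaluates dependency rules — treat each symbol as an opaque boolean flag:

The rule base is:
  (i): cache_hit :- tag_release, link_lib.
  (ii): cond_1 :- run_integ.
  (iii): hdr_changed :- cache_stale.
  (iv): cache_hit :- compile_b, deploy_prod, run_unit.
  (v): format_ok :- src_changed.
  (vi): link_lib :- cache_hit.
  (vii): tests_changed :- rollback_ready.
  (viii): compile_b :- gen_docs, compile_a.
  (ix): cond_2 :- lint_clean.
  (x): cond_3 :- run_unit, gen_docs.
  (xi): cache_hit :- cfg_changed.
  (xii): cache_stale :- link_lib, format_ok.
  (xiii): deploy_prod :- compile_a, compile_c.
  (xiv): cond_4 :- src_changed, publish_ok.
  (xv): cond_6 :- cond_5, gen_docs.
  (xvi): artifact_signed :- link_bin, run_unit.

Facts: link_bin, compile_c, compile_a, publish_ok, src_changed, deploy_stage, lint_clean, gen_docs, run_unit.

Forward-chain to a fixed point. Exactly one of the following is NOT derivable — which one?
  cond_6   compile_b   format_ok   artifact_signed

cond_6

Round 1: (v) [format_ok :- src_changed.]; (viii) [compile_b :- gen_docs, compile_a.]; (ix) [cond_2 :- lint_clean.]; (x) [cond_3 :- run_unit, gen_docs.]; (xiii) [deploy_prod :- compile_a, compile_c.]; (xiv) [cond_4 :- src_changed, publish_ok.]; (xvi) [artifact_signed :- link_bin, run_unit.]. Adds format_ok, compile_b, cond_2, cond_3, deploy_prod, cond_4, artifact_signed.
Round 2: (iv) [cache_hit :- compile_b, deploy_prod, run_unit.]. Adds cache_hit.
Round 3: (vi) [link_lib :- cache_hit.]. Adds link_lib.
Round 4: (xii) [cache_stale :- link_lib, format_ok.]. Adds cache_stale.
Round 5: (iii) [hdr_changed :- cache_stale.]. Adds hdr_changed.
Derived: compile_b (round 1), format_ok (round 1), artifact_signed (round 1). cond_6 never appears in any round.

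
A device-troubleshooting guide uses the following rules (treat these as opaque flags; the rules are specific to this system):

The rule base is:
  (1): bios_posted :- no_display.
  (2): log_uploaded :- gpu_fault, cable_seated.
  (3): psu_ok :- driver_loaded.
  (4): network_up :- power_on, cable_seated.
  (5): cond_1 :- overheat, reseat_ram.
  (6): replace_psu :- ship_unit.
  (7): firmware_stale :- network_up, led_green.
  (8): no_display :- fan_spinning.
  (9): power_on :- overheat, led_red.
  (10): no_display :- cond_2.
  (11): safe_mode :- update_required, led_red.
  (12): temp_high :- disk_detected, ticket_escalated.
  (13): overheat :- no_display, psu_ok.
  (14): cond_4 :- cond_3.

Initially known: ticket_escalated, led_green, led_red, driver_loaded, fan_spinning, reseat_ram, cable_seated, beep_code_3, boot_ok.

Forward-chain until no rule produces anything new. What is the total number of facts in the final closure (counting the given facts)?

Round 1 — (3), (8), derive psu_ok, no_display.
Round 2 — (1), (13), derive bios_posted, overheat.
Round 3 — (5), (9), derive cond_1, power_on.
Round 4 — (4), derive network_up.
Round 5 — (7), derive firmware_stale.
Closure: {beep_code_3, bios_posted, boot_ok, cable_seated, cond_1, driver_loaded, fan_spinning, firmware_stale, led_green, led_red, network_up, no_display, overheat, power_on, psu_ok, reseat_ram, ticket_escalated} — 17 facts.

17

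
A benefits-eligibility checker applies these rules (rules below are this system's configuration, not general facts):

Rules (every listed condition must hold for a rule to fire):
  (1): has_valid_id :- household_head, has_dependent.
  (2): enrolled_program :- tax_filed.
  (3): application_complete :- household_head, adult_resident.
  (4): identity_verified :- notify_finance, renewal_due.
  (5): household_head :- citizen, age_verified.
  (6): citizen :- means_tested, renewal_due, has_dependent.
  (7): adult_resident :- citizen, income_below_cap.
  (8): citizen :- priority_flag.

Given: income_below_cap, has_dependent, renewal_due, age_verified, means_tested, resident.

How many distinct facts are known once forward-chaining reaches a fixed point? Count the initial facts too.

Round 1 fires (6), giving citizen.
Round 2 fires (5), (7), giving household_head, adult_resident.
Round 3 fires (1), (3), giving has_valid_id, application_complete.
Closure: {adult_resident, age_verified, application_complete, citizen, has_dependent, has_valid_id, household_head, income_below_cap, means_tested, renewal_due, resident} — 11 facts.

11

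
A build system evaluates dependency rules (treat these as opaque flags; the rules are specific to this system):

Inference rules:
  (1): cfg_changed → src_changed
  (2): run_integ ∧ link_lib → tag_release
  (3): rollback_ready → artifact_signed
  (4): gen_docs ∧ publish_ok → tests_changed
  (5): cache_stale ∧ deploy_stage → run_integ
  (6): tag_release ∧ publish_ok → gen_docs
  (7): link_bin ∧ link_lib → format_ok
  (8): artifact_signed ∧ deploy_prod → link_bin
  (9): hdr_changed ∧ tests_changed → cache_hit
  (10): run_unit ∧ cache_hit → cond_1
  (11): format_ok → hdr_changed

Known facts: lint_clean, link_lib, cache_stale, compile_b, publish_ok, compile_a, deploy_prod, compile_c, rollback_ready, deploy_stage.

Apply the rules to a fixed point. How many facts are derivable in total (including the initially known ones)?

[1] (3) [rollback_ready → artifact_signed]; (5) [cache_stale ∧ deploy_stage → run_integ]. ⇒ new: artifact_signed, run_integ.
[2] (2) [run_integ ∧ link_lib → tag_release]; (8) [artifact_signed ∧ deploy_prod → link_bin]. ⇒ new: tag_release, link_bin.
[3] (6) [tag_release ∧ publish_ok → gen_docs]; (7) [link_bin ∧ link_lib → format_ok]. ⇒ new: gen_docs, format_ok.
[4] (4) [gen_docs ∧ publish_ok → tests_changed]; (11) [format_ok → hdr_changed]. ⇒ new: tests_changed, hdr_changed.
[5] (9) [hdr_changed ∧ tests_changed → cache_hit]. ⇒ new: cache_hit.
Closure: {artifact_signed, cache_hit, cache_stale, compile_a, compile_b, compile_c, deploy_prod, deploy_stage, format_ok, gen_docs, hdr_changed, link_bin, link_lib, lint_clean, publish_ok, rollback_ready, run_integ, tag_release, tests_changed} — 19 facts.

19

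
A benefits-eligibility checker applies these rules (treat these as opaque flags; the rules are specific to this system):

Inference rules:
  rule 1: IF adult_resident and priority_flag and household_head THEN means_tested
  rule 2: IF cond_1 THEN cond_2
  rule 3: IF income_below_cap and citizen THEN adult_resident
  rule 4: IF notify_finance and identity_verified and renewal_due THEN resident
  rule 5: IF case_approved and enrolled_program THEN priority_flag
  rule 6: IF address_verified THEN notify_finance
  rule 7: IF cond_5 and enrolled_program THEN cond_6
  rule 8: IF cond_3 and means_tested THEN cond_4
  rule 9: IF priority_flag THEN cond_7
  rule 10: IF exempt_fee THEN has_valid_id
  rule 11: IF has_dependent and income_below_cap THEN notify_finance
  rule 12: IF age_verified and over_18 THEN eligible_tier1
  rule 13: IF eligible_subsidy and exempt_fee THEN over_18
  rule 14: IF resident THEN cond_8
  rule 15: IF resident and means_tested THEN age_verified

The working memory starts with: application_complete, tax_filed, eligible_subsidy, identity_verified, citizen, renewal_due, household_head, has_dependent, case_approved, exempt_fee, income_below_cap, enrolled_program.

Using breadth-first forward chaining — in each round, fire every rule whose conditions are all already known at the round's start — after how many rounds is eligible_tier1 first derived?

4

Round 1 fires rule 3, rule 5, rule 10, rule 11, rule 13, giving adult_resident, priority_flag, has_valid_id, notify_finance, over_18.
Round 2 fires rule 1, rule 4, rule 9, giving means_tested, resident, cond_7.
Round 3 fires rule 14, rule 15, giving cond_8, age_verified.
Round 4 fires rule 12, giving eligible_tier1.
eligible_tier1 first appears in round 4.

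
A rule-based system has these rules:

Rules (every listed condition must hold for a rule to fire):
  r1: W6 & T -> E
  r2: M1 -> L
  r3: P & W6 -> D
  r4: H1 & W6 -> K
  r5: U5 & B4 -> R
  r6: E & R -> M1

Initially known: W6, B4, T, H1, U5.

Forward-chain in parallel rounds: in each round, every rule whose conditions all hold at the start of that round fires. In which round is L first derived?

3

Round 1: r1 [W6 & T -> E]; r4 [H1 & W6 -> K]; r5 [U5 & B4 -> R]. Adds E, K, R.
Round 2: r6 [E & R -> M1]. Adds M1.
Round 3: r2 [M1 -> L]. Adds L.
L first appears in round 3.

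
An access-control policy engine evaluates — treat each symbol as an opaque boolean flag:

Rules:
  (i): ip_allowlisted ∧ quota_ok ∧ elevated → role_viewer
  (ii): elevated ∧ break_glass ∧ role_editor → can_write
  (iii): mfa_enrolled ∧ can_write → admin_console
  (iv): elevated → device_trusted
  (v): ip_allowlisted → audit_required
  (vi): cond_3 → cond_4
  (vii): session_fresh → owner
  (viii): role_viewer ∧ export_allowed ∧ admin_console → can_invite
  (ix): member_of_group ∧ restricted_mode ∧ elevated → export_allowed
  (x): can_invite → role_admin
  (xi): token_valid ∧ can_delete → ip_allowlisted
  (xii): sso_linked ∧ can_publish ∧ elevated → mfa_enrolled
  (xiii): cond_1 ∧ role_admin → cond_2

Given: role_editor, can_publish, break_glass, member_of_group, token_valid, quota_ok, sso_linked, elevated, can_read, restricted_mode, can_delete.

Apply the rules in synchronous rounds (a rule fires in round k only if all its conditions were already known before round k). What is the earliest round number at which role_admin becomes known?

4

Round 1: (ii) [elevated ∧ break_glass ∧ role_editor → can_write]; (iv) [elevated → device_trusted]; (ix) [member_of_group ∧ restricted_mode ∧ elevated → export_allowed]; (xi) [token_valid ∧ can_delete → ip_allowlisted]; (xii) [sso_linked ∧ can_publish ∧ elevated → mfa_enrolled]. New: can_write, device_trusted, export_allowed, ip_allowlisted, mfa_enrolled.
Round 2: (i) [ip_allowlisted ∧ quota_ok ∧ elevated → role_viewer]; (iii) [mfa_enrolled ∧ can_write → admin_console]; (v) [ip_allowlisted → audit_required]. New: role_viewer, admin_console, audit_required.
Round 3: (viii) [role_viewer ∧ export_allowed ∧ admin_console → can_invite]. New: can_invite.
Round 4: (x) [can_invite → role_admin]. New: role_admin.
role_admin first appears in round 4.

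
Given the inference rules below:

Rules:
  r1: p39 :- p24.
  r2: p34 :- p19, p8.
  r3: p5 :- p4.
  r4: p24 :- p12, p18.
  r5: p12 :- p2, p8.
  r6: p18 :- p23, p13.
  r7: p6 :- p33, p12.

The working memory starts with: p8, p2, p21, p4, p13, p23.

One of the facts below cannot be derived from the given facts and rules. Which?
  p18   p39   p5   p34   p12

Round 1: r3 [p5 :- p4.]; r5 [p12 :- p2, p8.]; r6 [p18 :- p23, p13.]. Adds p5, p12, p18.
Round 2: r4 [p24 :- p12, p18.]. Adds p24.
Round 3: r1 [p39 :- p24.]. Adds p39.
Derived: p12 (round 1), p18 (round 1), p5 (round 1), p39 (round 3). p34 never appears in any round.

p34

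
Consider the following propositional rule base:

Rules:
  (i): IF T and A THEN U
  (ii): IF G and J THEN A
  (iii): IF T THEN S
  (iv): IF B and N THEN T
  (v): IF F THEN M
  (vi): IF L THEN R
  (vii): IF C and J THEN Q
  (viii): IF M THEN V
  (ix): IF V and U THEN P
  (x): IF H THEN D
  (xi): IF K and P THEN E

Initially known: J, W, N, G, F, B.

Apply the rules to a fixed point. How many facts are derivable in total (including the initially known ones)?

Round 1: (ii) [IF G and J THEN A]; (iv) [IF B and N THEN T]; (v) [IF F THEN M]. Adds A, T, M.
Round 2: (i) [IF T and A THEN U]; (iii) [IF T THEN S]; (viii) [IF M THEN V]. Adds U, S, V.
Round 3: (ix) [IF V and U THEN P]. Adds P.
Closure: {A, B, F, G, J, M, N, P, S, T, U, V, W} — 13 facts.

13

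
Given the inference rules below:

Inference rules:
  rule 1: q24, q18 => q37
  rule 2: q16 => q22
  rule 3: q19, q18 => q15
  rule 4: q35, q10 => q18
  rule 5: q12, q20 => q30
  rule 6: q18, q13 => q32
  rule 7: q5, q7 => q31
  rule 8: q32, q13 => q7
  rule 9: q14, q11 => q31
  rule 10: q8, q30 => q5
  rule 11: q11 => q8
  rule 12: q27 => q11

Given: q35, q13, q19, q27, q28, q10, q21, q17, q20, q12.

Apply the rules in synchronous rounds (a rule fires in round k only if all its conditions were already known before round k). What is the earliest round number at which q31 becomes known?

4

[1] rule 4 [q35, q10 => q18]; rule 5 [q12, q20 => q30]; rule 12 [q27 => q11]. ⇒ new: q18, q30, q11.
[2] rule 3 [q19, q18 => q15]; rule 6 [q18, q13 => q32]; rule 11 [q11 => q8]. ⇒ new: q15, q32, q8.
[3] rule 8 [q32, q13 => q7]; rule 10 [q8, q30 => q5]. ⇒ new: q7, q5.
[4] rule 7 [q5, q7 => q31]. ⇒ new: q31.
q31 first appears in round 4.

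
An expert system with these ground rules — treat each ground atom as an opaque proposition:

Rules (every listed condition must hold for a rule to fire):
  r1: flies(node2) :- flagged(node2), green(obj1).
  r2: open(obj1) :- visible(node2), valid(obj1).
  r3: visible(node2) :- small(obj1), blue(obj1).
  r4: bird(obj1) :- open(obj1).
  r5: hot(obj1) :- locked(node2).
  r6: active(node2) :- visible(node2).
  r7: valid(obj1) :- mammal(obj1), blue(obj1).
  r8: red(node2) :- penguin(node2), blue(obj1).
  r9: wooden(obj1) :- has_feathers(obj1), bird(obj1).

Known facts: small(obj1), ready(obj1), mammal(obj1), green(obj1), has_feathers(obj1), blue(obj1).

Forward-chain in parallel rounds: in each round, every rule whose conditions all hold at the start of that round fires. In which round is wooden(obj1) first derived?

4

Round 1 — r3, r7, derive visible(node2), valid(obj1).
Round 2 — r2, r6, derive open(obj1), active(node2).
Round 3 — r4, derive bird(obj1).
Round 4 — r9, derive wooden(obj1).
wooden(obj1) first appears in round 4.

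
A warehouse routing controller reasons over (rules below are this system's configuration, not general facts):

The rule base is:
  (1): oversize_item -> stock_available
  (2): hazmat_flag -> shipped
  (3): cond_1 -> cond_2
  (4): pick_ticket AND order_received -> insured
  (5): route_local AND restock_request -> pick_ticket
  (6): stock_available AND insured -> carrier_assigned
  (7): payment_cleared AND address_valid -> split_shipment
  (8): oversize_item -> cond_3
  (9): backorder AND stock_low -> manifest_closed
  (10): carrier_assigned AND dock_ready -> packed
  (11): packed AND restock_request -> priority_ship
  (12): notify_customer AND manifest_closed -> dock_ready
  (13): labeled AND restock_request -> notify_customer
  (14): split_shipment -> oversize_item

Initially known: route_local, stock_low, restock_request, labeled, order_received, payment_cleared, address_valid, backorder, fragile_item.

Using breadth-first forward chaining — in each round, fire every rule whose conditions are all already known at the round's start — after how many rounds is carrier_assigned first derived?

Round 1: (5) [route_local AND restock_request -> pick_ticket]; (7) [payment_cleared AND address_valid -> split_shipment]; (9) [backorder AND stock_low -> manifest_closed]; (13) [labeled AND restock_request -> notify_customer]. New: pick_ticket, split_shipment, manifest_closed, notify_customer.
Round 2: (4) [pick_ticket AND order_received -> insured]; (12) [notify_customer AND manifest_closed -> dock_ready]; (14) [split_shipment -> oversize_item]. New: insured, dock_ready, oversize_item.
Round 3: (1) [oversize_item -> stock_available]; (8) [oversize_item -> cond_3]. New: stock_available, cond_3.
Round 4: (6) [stock_available AND insured -> carrier_assigned]. New: carrier_assigned.
carrier_assigned first appears in round 4.

4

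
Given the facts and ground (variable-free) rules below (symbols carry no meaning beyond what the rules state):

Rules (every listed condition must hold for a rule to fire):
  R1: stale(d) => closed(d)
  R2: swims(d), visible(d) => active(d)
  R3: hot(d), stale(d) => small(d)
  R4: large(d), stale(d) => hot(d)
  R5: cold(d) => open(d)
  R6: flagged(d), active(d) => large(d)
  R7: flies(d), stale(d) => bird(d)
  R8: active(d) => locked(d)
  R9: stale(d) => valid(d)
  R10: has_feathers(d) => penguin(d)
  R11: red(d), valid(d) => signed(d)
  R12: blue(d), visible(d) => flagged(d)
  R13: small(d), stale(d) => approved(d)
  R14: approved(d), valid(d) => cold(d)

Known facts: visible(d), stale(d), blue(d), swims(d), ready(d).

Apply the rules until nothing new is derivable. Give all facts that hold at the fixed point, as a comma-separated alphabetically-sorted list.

Round 1 fires R1, R2, R9, R12, giving closed(d), active(d), valid(d), flagged(d).
Round 2 fires R6, R8, giving large(d), locked(d).
Round 3 fires R4, giving hot(d).
Round 4 fires R3, giving small(d).
Round 5 fires R13, giving approved(d).
Round 6 fires R14, giving cold(d).
Round 7 fires R5, giving open(d).

active(d), approved(d), blue(d), closed(d), cold(d), flagged(d), hot(d), large(d), locked(d), open(d), ready(d), small(d), stale(d), swims(d), valid(d), visible(d)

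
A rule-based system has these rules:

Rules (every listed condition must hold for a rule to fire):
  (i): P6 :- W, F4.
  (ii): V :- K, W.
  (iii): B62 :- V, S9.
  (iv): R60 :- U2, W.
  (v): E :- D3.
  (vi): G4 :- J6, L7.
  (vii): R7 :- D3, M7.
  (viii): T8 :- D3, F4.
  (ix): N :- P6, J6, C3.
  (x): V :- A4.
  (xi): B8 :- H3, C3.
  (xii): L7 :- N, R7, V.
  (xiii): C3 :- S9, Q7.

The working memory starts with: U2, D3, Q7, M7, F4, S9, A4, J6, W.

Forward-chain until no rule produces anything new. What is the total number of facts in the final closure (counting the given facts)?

20

Round 1: (i) [P6 :- W, F4.]; (iv) [R60 :- U2, W.]; (v) [E :- D3.]; (vii) [R7 :- D3, M7.]; (viii) [T8 :- D3, F4.]; (x) [V :- A4.]; (xiii) [C3 :- S9, Q7.]. New: P6, R60, E, R7, T8, V, C3.
Round 2: (iii) [B62 :- V, S9.]; (ix) [N :- P6, J6, C3.]. New: B62, N.
Round 3: (xii) [L7 :- N, R7, V.]. New: L7.
Round 4: (vi) [G4 :- J6, L7.]. New: G4.
Closure: {A4, B62, C3, D3, E, F4, G4, J6, L7, M7, N, P6, Q7, R60, R7, S9, T8, U2, V, W} — 20 facts.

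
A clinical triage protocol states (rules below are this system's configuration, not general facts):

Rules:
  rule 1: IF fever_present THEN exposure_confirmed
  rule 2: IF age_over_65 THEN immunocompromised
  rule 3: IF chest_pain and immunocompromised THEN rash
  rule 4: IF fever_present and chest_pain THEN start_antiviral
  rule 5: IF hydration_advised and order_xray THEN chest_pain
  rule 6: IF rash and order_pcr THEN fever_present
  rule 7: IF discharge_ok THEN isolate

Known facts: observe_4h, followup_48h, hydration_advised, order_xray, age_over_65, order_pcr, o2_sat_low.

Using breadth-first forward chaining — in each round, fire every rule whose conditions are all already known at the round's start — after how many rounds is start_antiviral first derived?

Round 1 — rule 2, rule 5, derive immunocompromised, chest_pain.
Round 2 — rule 3, derive rash.
Round 3 — rule 6, derive fever_present.
Round 4 — rule 1, rule 4, derive exposure_confirmed, start_antiviral.
start_antiviral first appears in round 4.

4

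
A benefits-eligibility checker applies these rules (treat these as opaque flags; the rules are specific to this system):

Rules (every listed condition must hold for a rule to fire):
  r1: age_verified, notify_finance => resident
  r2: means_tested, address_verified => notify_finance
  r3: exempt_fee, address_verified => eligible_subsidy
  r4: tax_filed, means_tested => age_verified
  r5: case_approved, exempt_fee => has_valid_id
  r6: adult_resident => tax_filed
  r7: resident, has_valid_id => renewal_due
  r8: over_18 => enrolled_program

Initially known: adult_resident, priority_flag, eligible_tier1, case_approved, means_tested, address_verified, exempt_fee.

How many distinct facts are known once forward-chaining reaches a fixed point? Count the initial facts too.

14

Round 1: r2 [means_tested, address_verified => notify_finance]; r3 [exempt_fee, address_verified => eligible_subsidy]; r5 [case_approved, exempt_fee => has_valid_id]; r6 [adult_resident => tax_filed]. Adds notify_finance, eligible_subsidy, has_valid_id, tax_filed.
Round 2: r4 [tax_filed, means_tested => age_verified]. Adds age_verified.
Round 3: r1 [age_verified, notify_finance => resident]. Adds resident.
Round 4: r7 [resident, has_valid_id => renewal_due]. Adds renewal_due.
Closure: {address_verified, adult_resident, age_verified, case_approved, eligible_subsidy, eligible_tier1, exempt_fee, has_valid_id, means_tested, notify_finance, priority_flag, renewal_due, resident, tax_filed} — 14 facts.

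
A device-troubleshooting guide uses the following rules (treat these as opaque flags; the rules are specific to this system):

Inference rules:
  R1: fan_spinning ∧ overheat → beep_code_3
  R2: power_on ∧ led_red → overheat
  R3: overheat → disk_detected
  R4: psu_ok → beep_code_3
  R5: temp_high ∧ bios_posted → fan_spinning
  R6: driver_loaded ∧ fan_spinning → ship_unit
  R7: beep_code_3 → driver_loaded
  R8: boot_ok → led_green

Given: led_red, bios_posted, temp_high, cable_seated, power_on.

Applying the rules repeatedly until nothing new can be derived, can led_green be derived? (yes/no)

Round 1 — R2, R5, derive overheat, fan_spinning.
Round 2 — R1, R3, derive beep_code_3, disk_detected.
Round 3 — R7, derive driver_loaded.
Round 4 — R6, derive ship_unit.
Fixed point reached. led_green is concluded only by R8; R8 needs boot_ok (never derived).

no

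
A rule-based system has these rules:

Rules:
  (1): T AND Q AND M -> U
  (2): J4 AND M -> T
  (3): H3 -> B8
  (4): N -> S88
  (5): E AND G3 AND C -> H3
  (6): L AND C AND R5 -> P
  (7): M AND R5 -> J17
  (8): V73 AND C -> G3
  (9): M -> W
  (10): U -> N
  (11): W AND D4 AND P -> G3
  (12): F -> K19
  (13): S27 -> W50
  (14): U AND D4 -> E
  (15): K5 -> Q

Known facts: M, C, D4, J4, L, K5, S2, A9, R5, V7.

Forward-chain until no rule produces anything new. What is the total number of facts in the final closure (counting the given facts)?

22

Round 1 — (2), (6), (7), (9), (15), derive T, P, J17, W, Q.
Round 2 — (1), (11), derive U, G3.
Round 3 — (10), (14), derive N, E.
Round 4 — (4), (5), derive S88, H3.
Round 5 — (3), derive B8.
Closure: {A9, B8, C, D4, E, G3, H3, J17, J4, K5, L, M, N, P, Q, R5, S2, S88, T, U, V7, W} — 22 facts.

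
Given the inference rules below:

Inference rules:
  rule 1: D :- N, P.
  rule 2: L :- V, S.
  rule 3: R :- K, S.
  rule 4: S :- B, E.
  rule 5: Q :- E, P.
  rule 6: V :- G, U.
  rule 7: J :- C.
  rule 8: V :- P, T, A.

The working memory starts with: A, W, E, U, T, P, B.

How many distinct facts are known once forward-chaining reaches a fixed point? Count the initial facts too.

11

Round 1 — rule 4, rule 5, rule 8, derive S, Q, V.
Round 2 — rule 2, derive L.
Closure: {A, B, E, L, P, Q, S, T, U, V, W} — 11 facts.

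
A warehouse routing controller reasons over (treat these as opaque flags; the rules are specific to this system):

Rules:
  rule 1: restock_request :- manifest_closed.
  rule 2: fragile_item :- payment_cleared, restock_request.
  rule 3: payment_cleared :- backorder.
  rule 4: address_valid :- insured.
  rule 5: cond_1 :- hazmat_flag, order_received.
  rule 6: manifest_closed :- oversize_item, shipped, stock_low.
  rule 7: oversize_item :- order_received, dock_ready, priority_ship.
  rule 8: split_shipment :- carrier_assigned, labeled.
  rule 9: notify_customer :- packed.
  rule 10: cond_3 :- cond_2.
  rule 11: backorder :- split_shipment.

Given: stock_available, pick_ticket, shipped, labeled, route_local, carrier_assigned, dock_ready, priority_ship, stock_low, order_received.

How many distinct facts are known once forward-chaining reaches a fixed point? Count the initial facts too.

Round 1: rule 7 [oversize_item :- order_received, dock_ready, priority_ship.]; rule 8 [split_shipment :- carrier_assigned, labeled.]. New: oversize_item, split_shipment.
Round 2: rule 6 [manifest_closed :- oversize_item, shipped, stock_low.]; rule 11 [backorder :- split_shipment.]. New: manifest_closed, backorder.
Round 3: rule 1 [restock_request :- manifest_closed.]; rule 3 [payment_cleared :- backorder.]. New: restock_request, payment_cleared.
Round 4: rule 2 [fragile_item :- payment_cleared, restock_request.]. New: fragile_item.
Closure: {backorder, carrier_assigned, dock_ready, fragile_item, labeled, manifest_closed, order_received, oversize_item, payment_cleared, pick_ticket, priority_ship, restock_request, route_local, shipped, split_shipment, stock_available, stock_low} — 17 facts.

17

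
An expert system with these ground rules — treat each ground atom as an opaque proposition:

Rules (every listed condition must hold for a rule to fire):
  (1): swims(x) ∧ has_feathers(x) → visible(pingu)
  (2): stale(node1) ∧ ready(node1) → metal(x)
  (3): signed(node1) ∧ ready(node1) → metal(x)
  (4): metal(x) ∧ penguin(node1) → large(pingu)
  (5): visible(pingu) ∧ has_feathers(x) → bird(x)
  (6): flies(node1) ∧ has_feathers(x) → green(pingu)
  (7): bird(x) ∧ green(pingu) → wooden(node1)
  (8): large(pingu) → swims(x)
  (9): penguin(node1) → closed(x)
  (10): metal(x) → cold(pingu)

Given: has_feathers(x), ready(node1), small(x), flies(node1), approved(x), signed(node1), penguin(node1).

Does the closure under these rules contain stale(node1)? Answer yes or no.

[1] (3) [signed(node1) ∧ ready(node1) → metal(x)]; (6) [flies(node1) ∧ has_feathers(x) → green(pingu)]; (9) [penguin(node1) → closed(x)]. ⇒ new: metal(x), green(pingu), closed(x).
[2] (4) [metal(x) ∧ penguin(node1) → large(pingu)]; (10) [metal(x) → cold(pingu)]. ⇒ new: large(pingu), cold(pingu).
[3] (8) [large(pingu) → swims(x)]. ⇒ new: swims(x).
[4] (1) [swims(x) ∧ has_feathers(x) → visible(pingu)]. ⇒ new: visible(pingu).
[5] (5) [visible(pingu) ∧ has_feathers(x) → bird(x)]. ⇒ new: bird(x).
[6] (7) [bird(x) ∧ green(pingu) → wooden(node1)]. ⇒ new: wooden(node1).
Fixed point reached. No rule has stale(node1) as a consequent, and it is not given.

no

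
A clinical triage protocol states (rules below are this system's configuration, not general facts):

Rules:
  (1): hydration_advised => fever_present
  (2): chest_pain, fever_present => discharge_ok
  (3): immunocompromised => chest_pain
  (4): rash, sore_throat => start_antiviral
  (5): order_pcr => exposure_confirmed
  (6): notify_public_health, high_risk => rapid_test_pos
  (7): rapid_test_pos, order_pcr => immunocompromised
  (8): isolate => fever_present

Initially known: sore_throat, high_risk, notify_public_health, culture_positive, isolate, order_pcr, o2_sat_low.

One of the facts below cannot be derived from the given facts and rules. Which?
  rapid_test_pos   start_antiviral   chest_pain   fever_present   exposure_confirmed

Round 1: (5) [order_pcr => exposure_confirmed]; (6) [notify_public_health, high_risk => rapid_test_pos]; (8) [isolate => fever_present]. Adds exposure_confirmed, rapid_test_pos, fever_present.
Round 2: (7) [rapid_test_pos, order_pcr => immunocompromised]. Adds immunocompromised.
Round 3: (3) [immunocompromised => chest_pain]. Adds chest_pain.
Round 4: (2) [chest_pain, fever_present => discharge_ok]. Adds discharge_ok.
Derived: chest_pain (round 3), rapid_test_pos (round 1), exposure_confirmed (round 1), fever_present (round 1). start_antiviral never appears in any round.

start_antiviral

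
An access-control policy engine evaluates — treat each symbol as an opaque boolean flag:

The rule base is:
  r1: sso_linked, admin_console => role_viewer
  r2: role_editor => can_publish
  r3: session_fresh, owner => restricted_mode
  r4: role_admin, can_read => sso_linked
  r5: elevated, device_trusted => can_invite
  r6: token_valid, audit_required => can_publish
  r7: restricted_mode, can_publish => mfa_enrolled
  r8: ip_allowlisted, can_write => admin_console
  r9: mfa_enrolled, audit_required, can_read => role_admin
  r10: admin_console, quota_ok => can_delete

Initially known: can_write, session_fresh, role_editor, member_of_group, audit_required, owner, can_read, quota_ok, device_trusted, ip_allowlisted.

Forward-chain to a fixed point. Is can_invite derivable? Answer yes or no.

no

Round 1 — r2, r3, r8, derive can_publish, restricted_mode, admin_console.
Round 2 — r7, r10, derive mfa_enrolled, can_delete.
Round 3 — r9, derive role_admin.
Round 4 — r4, derive sso_linked.
Round 5 — r1, derive role_viewer.
Fixed point reached. can_invite is concluded only by r5; r5 needs elevated (never derived).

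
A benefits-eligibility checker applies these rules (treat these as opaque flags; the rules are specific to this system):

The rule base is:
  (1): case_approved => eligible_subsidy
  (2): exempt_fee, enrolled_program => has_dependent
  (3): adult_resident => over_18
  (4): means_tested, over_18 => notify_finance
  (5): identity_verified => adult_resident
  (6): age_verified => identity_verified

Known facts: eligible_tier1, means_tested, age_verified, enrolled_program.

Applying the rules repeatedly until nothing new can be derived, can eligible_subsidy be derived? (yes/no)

no

Round 1: (6) [age_verified => identity_verified]. Adds identity_verified.
Round 2: (5) [identity_verified => adult_resident]. Adds adult_resident.
Round 3: (3) [adult_resident => over_18]. Adds over_18.
Round 4: (4) [means_tested, over_18 => notify_finance]. Adds notify_finance.
Fixed point reached. eligible_subsidy is concluded only by (1); (1) needs case_approved (never derived).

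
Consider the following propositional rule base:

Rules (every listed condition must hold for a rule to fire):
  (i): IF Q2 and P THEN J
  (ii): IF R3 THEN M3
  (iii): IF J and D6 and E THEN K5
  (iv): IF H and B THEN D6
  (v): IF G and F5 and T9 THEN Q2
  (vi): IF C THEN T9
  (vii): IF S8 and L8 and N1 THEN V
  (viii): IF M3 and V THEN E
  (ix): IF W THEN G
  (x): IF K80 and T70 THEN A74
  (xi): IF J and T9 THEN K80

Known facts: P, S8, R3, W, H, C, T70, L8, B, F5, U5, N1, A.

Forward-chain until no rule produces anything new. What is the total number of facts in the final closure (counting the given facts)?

24

Round 1: (ii) [IF R3 THEN M3]; (iv) [IF H and B THEN D6]; (vi) [IF C THEN T9]; (vii) [IF S8 and L8 and N1 THEN V]; (ix) [IF W THEN G]. Adds M3, D6, T9, V, G.
Round 2: (v) [IF G and F5 and T9 THEN Q2]; (viii) [IF M3 and V THEN E]. Adds Q2, E.
Round 3: (i) [IF Q2 and P THEN J]. Adds J.
Round 4: (iii) [IF J and D6 and E THEN K5]; (xi) [IF J and T9 THEN K80]. Adds K5, K80.
Round 5: (x) [IF K80 and T70 THEN A74]. Adds A74.
Closure: {A, A74, B, C, D6, E, F5, G, H, J, K5, K80, L8, M3, N1, P, Q2, R3, S8, T70, T9, U5, V, W} — 24 facts.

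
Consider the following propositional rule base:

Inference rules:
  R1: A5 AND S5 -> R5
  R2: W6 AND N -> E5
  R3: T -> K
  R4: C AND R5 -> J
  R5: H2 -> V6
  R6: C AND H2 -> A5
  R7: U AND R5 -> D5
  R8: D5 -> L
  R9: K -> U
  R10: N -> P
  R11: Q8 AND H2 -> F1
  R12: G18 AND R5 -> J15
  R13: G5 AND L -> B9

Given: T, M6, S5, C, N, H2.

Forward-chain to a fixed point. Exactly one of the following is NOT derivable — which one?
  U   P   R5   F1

F1

Round 1: R3 [T -> K]; R5 [H2 -> V6]; R6 [C AND H2 -> A5]; R10 [N -> P]. New: K, V6, A5, P.
Round 2: R1 [A5 AND S5 -> R5]; R9 [K -> U]. New: R5, U.
Round 3: R4 [C AND R5 -> J]; R7 [U AND R5 -> D5]. New: J, D5.
Round 4: R8 [D5 -> L]. New: L.
Derived: R5 (round 2), P (round 1), U (round 2). F1 never appears in any round.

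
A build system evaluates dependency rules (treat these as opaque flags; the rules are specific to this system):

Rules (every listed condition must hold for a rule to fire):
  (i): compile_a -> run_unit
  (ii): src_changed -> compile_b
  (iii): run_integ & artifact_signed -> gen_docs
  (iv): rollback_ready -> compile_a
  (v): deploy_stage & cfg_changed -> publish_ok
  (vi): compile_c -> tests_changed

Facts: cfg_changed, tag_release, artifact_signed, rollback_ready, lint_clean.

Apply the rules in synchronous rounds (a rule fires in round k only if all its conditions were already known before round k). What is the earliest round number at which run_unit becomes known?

Round 1 — (iv), derive compile_a.
Round 2 — (i), derive run_unit.
run_unit first appears in round 2.

2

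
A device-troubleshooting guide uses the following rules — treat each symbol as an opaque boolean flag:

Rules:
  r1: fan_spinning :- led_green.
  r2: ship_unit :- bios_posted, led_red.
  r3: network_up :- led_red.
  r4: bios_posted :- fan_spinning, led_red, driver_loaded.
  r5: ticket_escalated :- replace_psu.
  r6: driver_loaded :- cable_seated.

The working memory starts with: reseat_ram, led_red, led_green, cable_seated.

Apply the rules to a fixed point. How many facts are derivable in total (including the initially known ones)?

9

Round 1: r1 [fan_spinning :- led_green.]; r3 [network_up :- led_red.]; r6 [driver_loaded :- cable_seated.]. Adds fan_spinning, network_up, driver_loaded.
Round 2: r4 [bios_posted :- fan_spinning, led_red, driver_loaded.]. Adds bios_posted.
Round 3: r2 [ship_unit :- bios_posted, led_red.]. Adds ship_unit.
Closure: {bios_posted, cable_seated, driver_loaded, fan_spinning, led_green, led_red, network_up, reseat_ram, ship_unit} — 9 facts.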